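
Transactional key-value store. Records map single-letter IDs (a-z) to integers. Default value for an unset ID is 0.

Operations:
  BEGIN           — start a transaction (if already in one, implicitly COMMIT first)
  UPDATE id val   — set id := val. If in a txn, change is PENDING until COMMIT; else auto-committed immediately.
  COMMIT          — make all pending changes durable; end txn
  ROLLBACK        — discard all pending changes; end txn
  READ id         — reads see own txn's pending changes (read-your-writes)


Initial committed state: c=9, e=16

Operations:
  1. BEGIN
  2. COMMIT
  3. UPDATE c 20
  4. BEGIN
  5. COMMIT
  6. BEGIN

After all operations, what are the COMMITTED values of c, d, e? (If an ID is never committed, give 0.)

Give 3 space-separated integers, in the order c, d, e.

Answer: 20 0 16

Derivation:
Initial committed: {c=9, e=16}
Op 1: BEGIN: in_txn=True, pending={}
Op 2: COMMIT: merged [] into committed; committed now {c=9, e=16}
Op 3: UPDATE c=20 (auto-commit; committed c=20)
Op 4: BEGIN: in_txn=True, pending={}
Op 5: COMMIT: merged [] into committed; committed now {c=20, e=16}
Op 6: BEGIN: in_txn=True, pending={}
Final committed: {c=20, e=16}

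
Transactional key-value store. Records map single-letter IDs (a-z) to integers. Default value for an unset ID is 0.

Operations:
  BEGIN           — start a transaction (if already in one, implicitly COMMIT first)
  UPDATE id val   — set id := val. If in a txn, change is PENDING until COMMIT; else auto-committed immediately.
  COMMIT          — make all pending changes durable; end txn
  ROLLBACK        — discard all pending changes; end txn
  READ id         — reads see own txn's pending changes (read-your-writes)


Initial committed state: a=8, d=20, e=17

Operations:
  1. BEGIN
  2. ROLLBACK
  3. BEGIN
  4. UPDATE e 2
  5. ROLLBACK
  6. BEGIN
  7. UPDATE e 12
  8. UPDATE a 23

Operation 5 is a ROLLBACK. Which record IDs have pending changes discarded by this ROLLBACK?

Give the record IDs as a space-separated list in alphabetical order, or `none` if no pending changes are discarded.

Answer: e

Derivation:
Initial committed: {a=8, d=20, e=17}
Op 1: BEGIN: in_txn=True, pending={}
Op 2: ROLLBACK: discarded pending []; in_txn=False
Op 3: BEGIN: in_txn=True, pending={}
Op 4: UPDATE e=2 (pending; pending now {e=2})
Op 5: ROLLBACK: discarded pending ['e']; in_txn=False
Op 6: BEGIN: in_txn=True, pending={}
Op 7: UPDATE e=12 (pending; pending now {e=12})
Op 8: UPDATE a=23 (pending; pending now {a=23, e=12})
ROLLBACK at op 5 discards: ['e']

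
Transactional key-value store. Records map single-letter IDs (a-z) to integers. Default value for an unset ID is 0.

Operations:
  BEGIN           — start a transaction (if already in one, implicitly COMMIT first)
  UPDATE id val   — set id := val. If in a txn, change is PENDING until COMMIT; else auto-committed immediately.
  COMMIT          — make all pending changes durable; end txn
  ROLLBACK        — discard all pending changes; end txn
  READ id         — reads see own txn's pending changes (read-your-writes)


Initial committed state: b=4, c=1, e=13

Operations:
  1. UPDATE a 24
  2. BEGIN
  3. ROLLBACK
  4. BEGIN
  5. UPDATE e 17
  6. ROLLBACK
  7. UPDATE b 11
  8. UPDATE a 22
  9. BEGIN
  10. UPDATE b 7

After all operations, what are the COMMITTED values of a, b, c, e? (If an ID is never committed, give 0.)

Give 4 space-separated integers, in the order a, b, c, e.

Initial committed: {b=4, c=1, e=13}
Op 1: UPDATE a=24 (auto-commit; committed a=24)
Op 2: BEGIN: in_txn=True, pending={}
Op 3: ROLLBACK: discarded pending []; in_txn=False
Op 4: BEGIN: in_txn=True, pending={}
Op 5: UPDATE e=17 (pending; pending now {e=17})
Op 6: ROLLBACK: discarded pending ['e']; in_txn=False
Op 7: UPDATE b=11 (auto-commit; committed b=11)
Op 8: UPDATE a=22 (auto-commit; committed a=22)
Op 9: BEGIN: in_txn=True, pending={}
Op 10: UPDATE b=7 (pending; pending now {b=7})
Final committed: {a=22, b=11, c=1, e=13}

Answer: 22 11 1 13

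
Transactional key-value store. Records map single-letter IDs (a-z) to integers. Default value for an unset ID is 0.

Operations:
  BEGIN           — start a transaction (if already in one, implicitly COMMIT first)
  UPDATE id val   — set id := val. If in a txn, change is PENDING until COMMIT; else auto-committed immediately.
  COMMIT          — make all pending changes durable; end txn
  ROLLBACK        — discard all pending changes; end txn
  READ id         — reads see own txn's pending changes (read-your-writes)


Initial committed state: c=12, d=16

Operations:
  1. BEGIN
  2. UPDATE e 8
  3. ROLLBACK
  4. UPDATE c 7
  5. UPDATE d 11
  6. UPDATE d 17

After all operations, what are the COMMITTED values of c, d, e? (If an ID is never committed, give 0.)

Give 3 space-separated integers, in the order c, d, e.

Initial committed: {c=12, d=16}
Op 1: BEGIN: in_txn=True, pending={}
Op 2: UPDATE e=8 (pending; pending now {e=8})
Op 3: ROLLBACK: discarded pending ['e']; in_txn=False
Op 4: UPDATE c=7 (auto-commit; committed c=7)
Op 5: UPDATE d=11 (auto-commit; committed d=11)
Op 6: UPDATE d=17 (auto-commit; committed d=17)
Final committed: {c=7, d=17}

Answer: 7 17 0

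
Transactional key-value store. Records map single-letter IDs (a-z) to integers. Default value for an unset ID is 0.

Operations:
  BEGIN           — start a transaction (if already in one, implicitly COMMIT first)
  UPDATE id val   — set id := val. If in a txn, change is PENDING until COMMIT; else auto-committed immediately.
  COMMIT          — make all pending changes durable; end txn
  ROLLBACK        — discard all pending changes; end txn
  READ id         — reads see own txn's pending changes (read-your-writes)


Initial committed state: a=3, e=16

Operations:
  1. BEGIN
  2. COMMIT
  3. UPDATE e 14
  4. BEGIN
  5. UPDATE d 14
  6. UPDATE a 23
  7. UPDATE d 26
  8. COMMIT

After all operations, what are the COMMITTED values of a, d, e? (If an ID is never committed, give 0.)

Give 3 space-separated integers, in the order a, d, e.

Initial committed: {a=3, e=16}
Op 1: BEGIN: in_txn=True, pending={}
Op 2: COMMIT: merged [] into committed; committed now {a=3, e=16}
Op 3: UPDATE e=14 (auto-commit; committed e=14)
Op 4: BEGIN: in_txn=True, pending={}
Op 5: UPDATE d=14 (pending; pending now {d=14})
Op 6: UPDATE a=23 (pending; pending now {a=23, d=14})
Op 7: UPDATE d=26 (pending; pending now {a=23, d=26})
Op 8: COMMIT: merged ['a', 'd'] into committed; committed now {a=23, d=26, e=14}
Final committed: {a=23, d=26, e=14}

Answer: 23 26 14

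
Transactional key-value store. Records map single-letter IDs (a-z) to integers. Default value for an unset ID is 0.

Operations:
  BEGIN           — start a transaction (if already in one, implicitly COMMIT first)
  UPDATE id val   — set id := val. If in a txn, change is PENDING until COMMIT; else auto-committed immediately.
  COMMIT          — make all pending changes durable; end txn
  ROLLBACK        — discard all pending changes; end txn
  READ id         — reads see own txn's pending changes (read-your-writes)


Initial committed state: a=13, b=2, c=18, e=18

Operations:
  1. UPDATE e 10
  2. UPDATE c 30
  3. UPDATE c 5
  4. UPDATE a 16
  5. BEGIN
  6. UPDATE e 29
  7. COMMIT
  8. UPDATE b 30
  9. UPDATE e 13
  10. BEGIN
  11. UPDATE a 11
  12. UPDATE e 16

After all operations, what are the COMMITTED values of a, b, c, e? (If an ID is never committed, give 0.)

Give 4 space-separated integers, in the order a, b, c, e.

Answer: 16 30 5 13

Derivation:
Initial committed: {a=13, b=2, c=18, e=18}
Op 1: UPDATE e=10 (auto-commit; committed e=10)
Op 2: UPDATE c=30 (auto-commit; committed c=30)
Op 3: UPDATE c=5 (auto-commit; committed c=5)
Op 4: UPDATE a=16 (auto-commit; committed a=16)
Op 5: BEGIN: in_txn=True, pending={}
Op 6: UPDATE e=29 (pending; pending now {e=29})
Op 7: COMMIT: merged ['e'] into committed; committed now {a=16, b=2, c=5, e=29}
Op 8: UPDATE b=30 (auto-commit; committed b=30)
Op 9: UPDATE e=13 (auto-commit; committed e=13)
Op 10: BEGIN: in_txn=True, pending={}
Op 11: UPDATE a=11 (pending; pending now {a=11})
Op 12: UPDATE e=16 (pending; pending now {a=11, e=16})
Final committed: {a=16, b=30, c=5, e=13}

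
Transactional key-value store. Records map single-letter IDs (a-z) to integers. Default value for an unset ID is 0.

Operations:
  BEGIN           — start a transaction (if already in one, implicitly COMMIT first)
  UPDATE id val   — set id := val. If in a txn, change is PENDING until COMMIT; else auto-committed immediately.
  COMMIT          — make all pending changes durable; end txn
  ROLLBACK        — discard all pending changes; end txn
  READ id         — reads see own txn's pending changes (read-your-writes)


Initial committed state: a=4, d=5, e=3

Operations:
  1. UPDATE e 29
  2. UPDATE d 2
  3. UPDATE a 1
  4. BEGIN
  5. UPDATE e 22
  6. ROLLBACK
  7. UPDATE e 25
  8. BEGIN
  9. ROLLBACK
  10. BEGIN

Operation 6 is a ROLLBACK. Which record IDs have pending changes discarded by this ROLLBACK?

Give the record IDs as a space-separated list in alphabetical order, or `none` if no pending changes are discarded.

Answer: e

Derivation:
Initial committed: {a=4, d=5, e=3}
Op 1: UPDATE e=29 (auto-commit; committed e=29)
Op 2: UPDATE d=2 (auto-commit; committed d=2)
Op 3: UPDATE a=1 (auto-commit; committed a=1)
Op 4: BEGIN: in_txn=True, pending={}
Op 5: UPDATE e=22 (pending; pending now {e=22})
Op 6: ROLLBACK: discarded pending ['e']; in_txn=False
Op 7: UPDATE e=25 (auto-commit; committed e=25)
Op 8: BEGIN: in_txn=True, pending={}
Op 9: ROLLBACK: discarded pending []; in_txn=False
Op 10: BEGIN: in_txn=True, pending={}
ROLLBACK at op 6 discards: ['e']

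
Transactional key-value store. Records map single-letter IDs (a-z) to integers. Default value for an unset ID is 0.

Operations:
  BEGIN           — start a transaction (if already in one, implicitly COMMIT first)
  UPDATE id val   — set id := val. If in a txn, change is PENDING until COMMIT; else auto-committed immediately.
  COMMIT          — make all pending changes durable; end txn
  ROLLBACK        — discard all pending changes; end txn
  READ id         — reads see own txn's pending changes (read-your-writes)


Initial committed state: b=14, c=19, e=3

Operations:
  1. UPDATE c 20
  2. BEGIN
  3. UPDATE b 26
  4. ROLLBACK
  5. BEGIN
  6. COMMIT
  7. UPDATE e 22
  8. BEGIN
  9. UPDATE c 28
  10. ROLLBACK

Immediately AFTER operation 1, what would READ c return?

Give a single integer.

Answer: 20

Derivation:
Initial committed: {b=14, c=19, e=3}
Op 1: UPDATE c=20 (auto-commit; committed c=20)
After op 1: visible(c) = 20 (pending={}, committed={b=14, c=20, e=3})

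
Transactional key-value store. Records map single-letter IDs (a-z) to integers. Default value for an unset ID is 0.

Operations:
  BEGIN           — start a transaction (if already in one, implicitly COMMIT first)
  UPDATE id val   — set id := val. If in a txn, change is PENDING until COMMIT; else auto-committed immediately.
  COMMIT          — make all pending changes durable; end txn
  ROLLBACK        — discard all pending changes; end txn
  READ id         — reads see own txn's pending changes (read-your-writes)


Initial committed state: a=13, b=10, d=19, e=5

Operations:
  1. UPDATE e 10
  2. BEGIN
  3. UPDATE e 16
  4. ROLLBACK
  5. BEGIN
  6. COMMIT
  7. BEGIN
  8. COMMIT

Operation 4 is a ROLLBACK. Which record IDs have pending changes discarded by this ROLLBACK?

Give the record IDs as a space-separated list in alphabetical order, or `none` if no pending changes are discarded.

Initial committed: {a=13, b=10, d=19, e=5}
Op 1: UPDATE e=10 (auto-commit; committed e=10)
Op 2: BEGIN: in_txn=True, pending={}
Op 3: UPDATE e=16 (pending; pending now {e=16})
Op 4: ROLLBACK: discarded pending ['e']; in_txn=False
Op 5: BEGIN: in_txn=True, pending={}
Op 6: COMMIT: merged [] into committed; committed now {a=13, b=10, d=19, e=10}
Op 7: BEGIN: in_txn=True, pending={}
Op 8: COMMIT: merged [] into committed; committed now {a=13, b=10, d=19, e=10}
ROLLBACK at op 4 discards: ['e']

Answer: e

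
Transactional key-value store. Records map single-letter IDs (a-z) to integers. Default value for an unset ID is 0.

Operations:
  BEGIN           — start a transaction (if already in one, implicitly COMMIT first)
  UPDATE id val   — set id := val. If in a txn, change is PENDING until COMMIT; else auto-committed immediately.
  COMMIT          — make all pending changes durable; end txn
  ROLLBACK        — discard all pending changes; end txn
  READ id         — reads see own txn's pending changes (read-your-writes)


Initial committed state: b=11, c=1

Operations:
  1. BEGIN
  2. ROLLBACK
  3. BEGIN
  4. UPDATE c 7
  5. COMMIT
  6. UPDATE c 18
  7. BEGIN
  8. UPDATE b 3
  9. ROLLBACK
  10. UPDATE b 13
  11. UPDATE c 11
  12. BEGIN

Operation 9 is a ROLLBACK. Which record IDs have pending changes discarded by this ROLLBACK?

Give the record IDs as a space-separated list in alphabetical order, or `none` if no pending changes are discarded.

Initial committed: {b=11, c=1}
Op 1: BEGIN: in_txn=True, pending={}
Op 2: ROLLBACK: discarded pending []; in_txn=False
Op 3: BEGIN: in_txn=True, pending={}
Op 4: UPDATE c=7 (pending; pending now {c=7})
Op 5: COMMIT: merged ['c'] into committed; committed now {b=11, c=7}
Op 6: UPDATE c=18 (auto-commit; committed c=18)
Op 7: BEGIN: in_txn=True, pending={}
Op 8: UPDATE b=3 (pending; pending now {b=3})
Op 9: ROLLBACK: discarded pending ['b']; in_txn=False
Op 10: UPDATE b=13 (auto-commit; committed b=13)
Op 11: UPDATE c=11 (auto-commit; committed c=11)
Op 12: BEGIN: in_txn=True, pending={}
ROLLBACK at op 9 discards: ['b']

Answer: b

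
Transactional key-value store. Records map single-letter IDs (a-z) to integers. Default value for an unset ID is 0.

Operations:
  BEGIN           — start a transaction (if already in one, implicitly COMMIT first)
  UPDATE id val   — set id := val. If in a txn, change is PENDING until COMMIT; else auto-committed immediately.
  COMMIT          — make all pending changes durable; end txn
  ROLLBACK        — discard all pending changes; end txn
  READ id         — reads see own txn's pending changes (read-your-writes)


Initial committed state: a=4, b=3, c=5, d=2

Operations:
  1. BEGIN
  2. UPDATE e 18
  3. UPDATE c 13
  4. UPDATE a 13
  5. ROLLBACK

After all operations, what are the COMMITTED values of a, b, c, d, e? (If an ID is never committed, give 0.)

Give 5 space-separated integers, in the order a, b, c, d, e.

Initial committed: {a=4, b=3, c=5, d=2}
Op 1: BEGIN: in_txn=True, pending={}
Op 2: UPDATE e=18 (pending; pending now {e=18})
Op 3: UPDATE c=13 (pending; pending now {c=13, e=18})
Op 4: UPDATE a=13 (pending; pending now {a=13, c=13, e=18})
Op 5: ROLLBACK: discarded pending ['a', 'c', 'e']; in_txn=False
Final committed: {a=4, b=3, c=5, d=2}

Answer: 4 3 5 2 0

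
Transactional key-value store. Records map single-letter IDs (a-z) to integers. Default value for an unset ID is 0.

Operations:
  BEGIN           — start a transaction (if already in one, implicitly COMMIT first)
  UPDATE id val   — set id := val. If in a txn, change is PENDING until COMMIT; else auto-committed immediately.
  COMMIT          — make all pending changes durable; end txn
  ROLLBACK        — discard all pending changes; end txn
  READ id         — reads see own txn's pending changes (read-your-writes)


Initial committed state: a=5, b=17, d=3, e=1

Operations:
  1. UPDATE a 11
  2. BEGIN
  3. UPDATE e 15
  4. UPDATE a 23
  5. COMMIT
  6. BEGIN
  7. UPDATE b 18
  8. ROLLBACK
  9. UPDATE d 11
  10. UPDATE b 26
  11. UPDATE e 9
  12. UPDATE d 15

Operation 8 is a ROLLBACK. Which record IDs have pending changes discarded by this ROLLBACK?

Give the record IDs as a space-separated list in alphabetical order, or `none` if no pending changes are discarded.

Answer: b

Derivation:
Initial committed: {a=5, b=17, d=3, e=1}
Op 1: UPDATE a=11 (auto-commit; committed a=11)
Op 2: BEGIN: in_txn=True, pending={}
Op 3: UPDATE e=15 (pending; pending now {e=15})
Op 4: UPDATE a=23 (pending; pending now {a=23, e=15})
Op 5: COMMIT: merged ['a', 'e'] into committed; committed now {a=23, b=17, d=3, e=15}
Op 6: BEGIN: in_txn=True, pending={}
Op 7: UPDATE b=18 (pending; pending now {b=18})
Op 8: ROLLBACK: discarded pending ['b']; in_txn=False
Op 9: UPDATE d=11 (auto-commit; committed d=11)
Op 10: UPDATE b=26 (auto-commit; committed b=26)
Op 11: UPDATE e=9 (auto-commit; committed e=9)
Op 12: UPDATE d=15 (auto-commit; committed d=15)
ROLLBACK at op 8 discards: ['b']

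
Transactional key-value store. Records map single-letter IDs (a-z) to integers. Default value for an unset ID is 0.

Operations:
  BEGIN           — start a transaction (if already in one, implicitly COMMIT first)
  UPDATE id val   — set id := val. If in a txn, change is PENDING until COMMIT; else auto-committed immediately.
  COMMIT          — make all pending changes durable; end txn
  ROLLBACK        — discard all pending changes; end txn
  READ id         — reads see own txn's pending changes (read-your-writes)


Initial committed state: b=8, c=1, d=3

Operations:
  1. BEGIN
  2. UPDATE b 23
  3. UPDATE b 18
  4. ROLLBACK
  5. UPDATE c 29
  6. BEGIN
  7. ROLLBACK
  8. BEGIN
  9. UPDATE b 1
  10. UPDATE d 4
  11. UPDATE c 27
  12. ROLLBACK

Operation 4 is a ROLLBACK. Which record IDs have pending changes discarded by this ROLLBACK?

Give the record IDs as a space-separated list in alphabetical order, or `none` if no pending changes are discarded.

Initial committed: {b=8, c=1, d=3}
Op 1: BEGIN: in_txn=True, pending={}
Op 2: UPDATE b=23 (pending; pending now {b=23})
Op 3: UPDATE b=18 (pending; pending now {b=18})
Op 4: ROLLBACK: discarded pending ['b']; in_txn=False
Op 5: UPDATE c=29 (auto-commit; committed c=29)
Op 6: BEGIN: in_txn=True, pending={}
Op 7: ROLLBACK: discarded pending []; in_txn=False
Op 8: BEGIN: in_txn=True, pending={}
Op 9: UPDATE b=1 (pending; pending now {b=1})
Op 10: UPDATE d=4 (pending; pending now {b=1, d=4})
Op 11: UPDATE c=27 (pending; pending now {b=1, c=27, d=4})
Op 12: ROLLBACK: discarded pending ['b', 'c', 'd']; in_txn=False
ROLLBACK at op 4 discards: ['b']

Answer: b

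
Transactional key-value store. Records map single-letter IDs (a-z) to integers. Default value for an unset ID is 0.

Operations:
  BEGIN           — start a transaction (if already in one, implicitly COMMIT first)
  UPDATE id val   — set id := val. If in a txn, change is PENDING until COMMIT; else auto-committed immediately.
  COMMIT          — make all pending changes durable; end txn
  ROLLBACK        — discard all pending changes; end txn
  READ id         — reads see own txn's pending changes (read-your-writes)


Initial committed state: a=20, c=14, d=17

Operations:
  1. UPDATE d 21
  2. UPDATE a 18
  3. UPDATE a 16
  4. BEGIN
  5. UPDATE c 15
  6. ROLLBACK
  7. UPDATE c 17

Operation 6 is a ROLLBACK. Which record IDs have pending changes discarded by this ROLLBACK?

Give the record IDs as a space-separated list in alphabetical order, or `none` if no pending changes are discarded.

Initial committed: {a=20, c=14, d=17}
Op 1: UPDATE d=21 (auto-commit; committed d=21)
Op 2: UPDATE a=18 (auto-commit; committed a=18)
Op 3: UPDATE a=16 (auto-commit; committed a=16)
Op 4: BEGIN: in_txn=True, pending={}
Op 5: UPDATE c=15 (pending; pending now {c=15})
Op 6: ROLLBACK: discarded pending ['c']; in_txn=False
Op 7: UPDATE c=17 (auto-commit; committed c=17)
ROLLBACK at op 6 discards: ['c']

Answer: c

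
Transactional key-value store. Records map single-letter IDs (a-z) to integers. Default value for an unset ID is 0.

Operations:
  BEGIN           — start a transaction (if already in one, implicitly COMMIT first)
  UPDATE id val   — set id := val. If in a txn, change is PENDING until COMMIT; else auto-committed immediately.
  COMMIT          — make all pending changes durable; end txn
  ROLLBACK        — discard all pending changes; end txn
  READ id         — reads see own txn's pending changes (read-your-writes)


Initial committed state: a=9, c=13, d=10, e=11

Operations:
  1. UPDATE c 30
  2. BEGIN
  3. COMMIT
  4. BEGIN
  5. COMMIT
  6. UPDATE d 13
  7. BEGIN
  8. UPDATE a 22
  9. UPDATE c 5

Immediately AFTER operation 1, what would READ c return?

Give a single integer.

Answer: 30

Derivation:
Initial committed: {a=9, c=13, d=10, e=11}
Op 1: UPDATE c=30 (auto-commit; committed c=30)
After op 1: visible(c) = 30 (pending={}, committed={a=9, c=30, d=10, e=11})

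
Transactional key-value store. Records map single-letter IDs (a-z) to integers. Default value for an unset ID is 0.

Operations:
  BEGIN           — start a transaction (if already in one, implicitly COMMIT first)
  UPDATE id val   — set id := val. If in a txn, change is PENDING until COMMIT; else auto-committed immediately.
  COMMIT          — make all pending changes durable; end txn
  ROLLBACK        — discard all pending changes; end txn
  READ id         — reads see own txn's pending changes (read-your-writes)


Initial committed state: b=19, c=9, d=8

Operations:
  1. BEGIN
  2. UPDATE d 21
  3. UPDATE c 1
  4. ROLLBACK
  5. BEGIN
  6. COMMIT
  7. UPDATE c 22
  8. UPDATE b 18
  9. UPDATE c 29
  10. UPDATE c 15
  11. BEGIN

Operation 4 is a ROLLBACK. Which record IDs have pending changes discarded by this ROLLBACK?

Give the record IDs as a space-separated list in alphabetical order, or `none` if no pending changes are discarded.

Initial committed: {b=19, c=9, d=8}
Op 1: BEGIN: in_txn=True, pending={}
Op 2: UPDATE d=21 (pending; pending now {d=21})
Op 3: UPDATE c=1 (pending; pending now {c=1, d=21})
Op 4: ROLLBACK: discarded pending ['c', 'd']; in_txn=False
Op 5: BEGIN: in_txn=True, pending={}
Op 6: COMMIT: merged [] into committed; committed now {b=19, c=9, d=8}
Op 7: UPDATE c=22 (auto-commit; committed c=22)
Op 8: UPDATE b=18 (auto-commit; committed b=18)
Op 9: UPDATE c=29 (auto-commit; committed c=29)
Op 10: UPDATE c=15 (auto-commit; committed c=15)
Op 11: BEGIN: in_txn=True, pending={}
ROLLBACK at op 4 discards: ['c', 'd']

Answer: c d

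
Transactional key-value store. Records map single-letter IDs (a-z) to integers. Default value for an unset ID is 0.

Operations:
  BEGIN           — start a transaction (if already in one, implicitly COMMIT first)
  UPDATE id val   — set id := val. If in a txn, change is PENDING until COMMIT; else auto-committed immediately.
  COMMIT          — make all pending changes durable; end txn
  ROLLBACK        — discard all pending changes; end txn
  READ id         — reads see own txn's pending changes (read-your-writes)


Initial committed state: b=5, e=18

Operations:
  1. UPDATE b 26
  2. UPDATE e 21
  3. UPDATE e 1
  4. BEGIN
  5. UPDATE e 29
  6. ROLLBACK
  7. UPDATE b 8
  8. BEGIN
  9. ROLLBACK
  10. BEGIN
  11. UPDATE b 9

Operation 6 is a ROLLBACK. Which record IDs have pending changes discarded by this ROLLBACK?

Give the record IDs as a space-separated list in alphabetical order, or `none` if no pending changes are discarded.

Initial committed: {b=5, e=18}
Op 1: UPDATE b=26 (auto-commit; committed b=26)
Op 2: UPDATE e=21 (auto-commit; committed e=21)
Op 3: UPDATE e=1 (auto-commit; committed e=1)
Op 4: BEGIN: in_txn=True, pending={}
Op 5: UPDATE e=29 (pending; pending now {e=29})
Op 6: ROLLBACK: discarded pending ['e']; in_txn=False
Op 7: UPDATE b=8 (auto-commit; committed b=8)
Op 8: BEGIN: in_txn=True, pending={}
Op 9: ROLLBACK: discarded pending []; in_txn=False
Op 10: BEGIN: in_txn=True, pending={}
Op 11: UPDATE b=9 (pending; pending now {b=9})
ROLLBACK at op 6 discards: ['e']

Answer: e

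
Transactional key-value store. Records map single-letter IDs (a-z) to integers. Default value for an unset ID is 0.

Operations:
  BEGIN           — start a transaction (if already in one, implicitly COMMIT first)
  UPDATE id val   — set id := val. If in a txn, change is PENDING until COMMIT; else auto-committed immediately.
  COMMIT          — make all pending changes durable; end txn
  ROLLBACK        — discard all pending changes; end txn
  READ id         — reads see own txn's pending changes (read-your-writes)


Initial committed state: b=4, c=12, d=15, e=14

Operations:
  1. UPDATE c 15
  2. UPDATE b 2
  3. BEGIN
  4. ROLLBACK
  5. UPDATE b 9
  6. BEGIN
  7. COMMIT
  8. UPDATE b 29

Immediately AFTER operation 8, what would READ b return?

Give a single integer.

Initial committed: {b=4, c=12, d=15, e=14}
Op 1: UPDATE c=15 (auto-commit; committed c=15)
Op 2: UPDATE b=2 (auto-commit; committed b=2)
Op 3: BEGIN: in_txn=True, pending={}
Op 4: ROLLBACK: discarded pending []; in_txn=False
Op 5: UPDATE b=9 (auto-commit; committed b=9)
Op 6: BEGIN: in_txn=True, pending={}
Op 7: COMMIT: merged [] into committed; committed now {b=9, c=15, d=15, e=14}
Op 8: UPDATE b=29 (auto-commit; committed b=29)
After op 8: visible(b) = 29 (pending={}, committed={b=29, c=15, d=15, e=14})

Answer: 29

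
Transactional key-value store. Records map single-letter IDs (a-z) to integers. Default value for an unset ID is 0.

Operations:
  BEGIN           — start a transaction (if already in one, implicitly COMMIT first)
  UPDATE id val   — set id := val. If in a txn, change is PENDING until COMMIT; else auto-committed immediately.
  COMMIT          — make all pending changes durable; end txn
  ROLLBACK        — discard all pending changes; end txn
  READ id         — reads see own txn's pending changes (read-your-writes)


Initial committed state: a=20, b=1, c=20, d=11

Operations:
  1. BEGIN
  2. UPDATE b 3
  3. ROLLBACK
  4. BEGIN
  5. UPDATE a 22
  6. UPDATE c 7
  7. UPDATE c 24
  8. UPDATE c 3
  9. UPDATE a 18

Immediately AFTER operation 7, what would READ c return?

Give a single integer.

Initial committed: {a=20, b=1, c=20, d=11}
Op 1: BEGIN: in_txn=True, pending={}
Op 2: UPDATE b=3 (pending; pending now {b=3})
Op 3: ROLLBACK: discarded pending ['b']; in_txn=False
Op 4: BEGIN: in_txn=True, pending={}
Op 5: UPDATE a=22 (pending; pending now {a=22})
Op 6: UPDATE c=7 (pending; pending now {a=22, c=7})
Op 7: UPDATE c=24 (pending; pending now {a=22, c=24})
After op 7: visible(c) = 24 (pending={a=22, c=24}, committed={a=20, b=1, c=20, d=11})

Answer: 24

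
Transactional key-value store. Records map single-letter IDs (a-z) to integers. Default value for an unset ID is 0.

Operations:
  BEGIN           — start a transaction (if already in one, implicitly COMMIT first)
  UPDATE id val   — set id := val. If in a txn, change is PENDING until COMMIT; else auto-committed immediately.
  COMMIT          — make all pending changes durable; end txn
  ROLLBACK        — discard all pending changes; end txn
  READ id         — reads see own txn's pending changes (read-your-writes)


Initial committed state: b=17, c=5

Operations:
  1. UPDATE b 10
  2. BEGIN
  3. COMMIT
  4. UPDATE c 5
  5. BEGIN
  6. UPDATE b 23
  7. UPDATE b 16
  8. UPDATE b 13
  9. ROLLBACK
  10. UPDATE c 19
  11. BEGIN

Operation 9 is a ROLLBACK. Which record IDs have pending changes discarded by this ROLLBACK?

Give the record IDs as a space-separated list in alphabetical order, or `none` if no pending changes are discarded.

Initial committed: {b=17, c=5}
Op 1: UPDATE b=10 (auto-commit; committed b=10)
Op 2: BEGIN: in_txn=True, pending={}
Op 3: COMMIT: merged [] into committed; committed now {b=10, c=5}
Op 4: UPDATE c=5 (auto-commit; committed c=5)
Op 5: BEGIN: in_txn=True, pending={}
Op 6: UPDATE b=23 (pending; pending now {b=23})
Op 7: UPDATE b=16 (pending; pending now {b=16})
Op 8: UPDATE b=13 (pending; pending now {b=13})
Op 9: ROLLBACK: discarded pending ['b']; in_txn=False
Op 10: UPDATE c=19 (auto-commit; committed c=19)
Op 11: BEGIN: in_txn=True, pending={}
ROLLBACK at op 9 discards: ['b']

Answer: b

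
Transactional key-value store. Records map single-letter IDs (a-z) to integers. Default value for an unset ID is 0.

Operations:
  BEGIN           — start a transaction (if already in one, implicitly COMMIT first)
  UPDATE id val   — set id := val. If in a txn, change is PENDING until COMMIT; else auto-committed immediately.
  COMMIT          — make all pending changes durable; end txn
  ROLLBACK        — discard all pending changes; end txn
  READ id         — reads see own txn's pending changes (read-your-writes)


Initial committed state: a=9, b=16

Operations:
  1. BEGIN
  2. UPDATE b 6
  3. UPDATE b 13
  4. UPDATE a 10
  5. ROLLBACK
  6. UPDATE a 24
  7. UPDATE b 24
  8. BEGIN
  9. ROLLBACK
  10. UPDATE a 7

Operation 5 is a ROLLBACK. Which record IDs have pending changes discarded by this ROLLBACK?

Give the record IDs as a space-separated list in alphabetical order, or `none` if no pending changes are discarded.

Initial committed: {a=9, b=16}
Op 1: BEGIN: in_txn=True, pending={}
Op 2: UPDATE b=6 (pending; pending now {b=6})
Op 3: UPDATE b=13 (pending; pending now {b=13})
Op 4: UPDATE a=10 (pending; pending now {a=10, b=13})
Op 5: ROLLBACK: discarded pending ['a', 'b']; in_txn=False
Op 6: UPDATE a=24 (auto-commit; committed a=24)
Op 7: UPDATE b=24 (auto-commit; committed b=24)
Op 8: BEGIN: in_txn=True, pending={}
Op 9: ROLLBACK: discarded pending []; in_txn=False
Op 10: UPDATE a=7 (auto-commit; committed a=7)
ROLLBACK at op 5 discards: ['a', 'b']

Answer: a b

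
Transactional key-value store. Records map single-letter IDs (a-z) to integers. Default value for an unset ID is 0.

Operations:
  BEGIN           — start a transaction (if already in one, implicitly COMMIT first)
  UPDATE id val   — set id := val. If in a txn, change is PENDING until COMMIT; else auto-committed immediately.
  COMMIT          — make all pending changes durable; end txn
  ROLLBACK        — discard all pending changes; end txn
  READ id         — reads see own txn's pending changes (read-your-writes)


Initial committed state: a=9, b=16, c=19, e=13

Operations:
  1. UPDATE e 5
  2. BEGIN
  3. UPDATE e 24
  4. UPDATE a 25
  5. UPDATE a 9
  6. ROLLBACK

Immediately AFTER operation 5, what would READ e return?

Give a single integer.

Initial committed: {a=9, b=16, c=19, e=13}
Op 1: UPDATE e=5 (auto-commit; committed e=5)
Op 2: BEGIN: in_txn=True, pending={}
Op 3: UPDATE e=24 (pending; pending now {e=24})
Op 4: UPDATE a=25 (pending; pending now {a=25, e=24})
Op 5: UPDATE a=9 (pending; pending now {a=9, e=24})
After op 5: visible(e) = 24 (pending={a=9, e=24}, committed={a=9, b=16, c=19, e=5})

Answer: 24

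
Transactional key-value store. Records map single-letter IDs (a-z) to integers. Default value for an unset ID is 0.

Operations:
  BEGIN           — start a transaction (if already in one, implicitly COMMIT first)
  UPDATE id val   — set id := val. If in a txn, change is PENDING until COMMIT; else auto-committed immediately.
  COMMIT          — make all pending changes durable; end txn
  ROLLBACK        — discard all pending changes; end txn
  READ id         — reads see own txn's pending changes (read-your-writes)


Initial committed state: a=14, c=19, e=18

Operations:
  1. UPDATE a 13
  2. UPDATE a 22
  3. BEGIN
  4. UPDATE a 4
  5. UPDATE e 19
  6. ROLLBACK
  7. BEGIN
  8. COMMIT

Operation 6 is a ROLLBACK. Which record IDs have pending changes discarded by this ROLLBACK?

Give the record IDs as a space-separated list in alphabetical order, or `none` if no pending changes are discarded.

Answer: a e

Derivation:
Initial committed: {a=14, c=19, e=18}
Op 1: UPDATE a=13 (auto-commit; committed a=13)
Op 2: UPDATE a=22 (auto-commit; committed a=22)
Op 3: BEGIN: in_txn=True, pending={}
Op 4: UPDATE a=4 (pending; pending now {a=4})
Op 5: UPDATE e=19 (pending; pending now {a=4, e=19})
Op 6: ROLLBACK: discarded pending ['a', 'e']; in_txn=False
Op 7: BEGIN: in_txn=True, pending={}
Op 8: COMMIT: merged [] into committed; committed now {a=22, c=19, e=18}
ROLLBACK at op 6 discards: ['a', 'e']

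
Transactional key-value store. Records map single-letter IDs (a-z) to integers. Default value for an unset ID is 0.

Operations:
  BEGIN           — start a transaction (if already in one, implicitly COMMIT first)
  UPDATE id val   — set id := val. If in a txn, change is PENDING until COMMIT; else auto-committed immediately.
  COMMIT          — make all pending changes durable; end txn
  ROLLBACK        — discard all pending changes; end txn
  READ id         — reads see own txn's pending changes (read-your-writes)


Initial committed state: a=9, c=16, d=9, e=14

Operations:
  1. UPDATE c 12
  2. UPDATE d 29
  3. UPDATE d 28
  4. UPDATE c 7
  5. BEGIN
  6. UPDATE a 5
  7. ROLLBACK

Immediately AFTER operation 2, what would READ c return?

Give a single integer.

Answer: 12

Derivation:
Initial committed: {a=9, c=16, d=9, e=14}
Op 1: UPDATE c=12 (auto-commit; committed c=12)
Op 2: UPDATE d=29 (auto-commit; committed d=29)
After op 2: visible(c) = 12 (pending={}, committed={a=9, c=12, d=29, e=14})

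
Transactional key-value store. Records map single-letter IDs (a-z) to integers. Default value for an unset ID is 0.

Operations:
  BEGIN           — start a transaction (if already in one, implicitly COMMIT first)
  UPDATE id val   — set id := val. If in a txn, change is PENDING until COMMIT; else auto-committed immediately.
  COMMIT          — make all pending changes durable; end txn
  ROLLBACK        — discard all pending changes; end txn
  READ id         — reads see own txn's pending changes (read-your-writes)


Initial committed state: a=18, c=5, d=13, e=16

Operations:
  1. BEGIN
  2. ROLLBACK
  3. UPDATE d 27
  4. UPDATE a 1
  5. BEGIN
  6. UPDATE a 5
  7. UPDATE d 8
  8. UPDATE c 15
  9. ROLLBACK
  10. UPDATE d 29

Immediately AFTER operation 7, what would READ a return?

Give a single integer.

Initial committed: {a=18, c=5, d=13, e=16}
Op 1: BEGIN: in_txn=True, pending={}
Op 2: ROLLBACK: discarded pending []; in_txn=False
Op 3: UPDATE d=27 (auto-commit; committed d=27)
Op 4: UPDATE a=1 (auto-commit; committed a=1)
Op 5: BEGIN: in_txn=True, pending={}
Op 6: UPDATE a=5 (pending; pending now {a=5})
Op 7: UPDATE d=8 (pending; pending now {a=5, d=8})
After op 7: visible(a) = 5 (pending={a=5, d=8}, committed={a=1, c=5, d=27, e=16})

Answer: 5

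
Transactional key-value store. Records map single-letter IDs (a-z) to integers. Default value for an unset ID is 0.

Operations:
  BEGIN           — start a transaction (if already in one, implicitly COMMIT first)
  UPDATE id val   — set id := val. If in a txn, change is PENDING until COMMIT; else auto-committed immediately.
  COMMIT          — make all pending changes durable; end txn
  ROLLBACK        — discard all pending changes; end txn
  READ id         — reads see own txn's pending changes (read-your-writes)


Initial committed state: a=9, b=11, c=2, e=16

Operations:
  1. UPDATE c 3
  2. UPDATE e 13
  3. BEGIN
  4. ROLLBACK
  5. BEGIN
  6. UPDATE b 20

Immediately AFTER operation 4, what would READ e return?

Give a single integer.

Initial committed: {a=9, b=11, c=2, e=16}
Op 1: UPDATE c=3 (auto-commit; committed c=3)
Op 2: UPDATE e=13 (auto-commit; committed e=13)
Op 3: BEGIN: in_txn=True, pending={}
Op 4: ROLLBACK: discarded pending []; in_txn=False
After op 4: visible(e) = 13 (pending={}, committed={a=9, b=11, c=3, e=13})

Answer: 13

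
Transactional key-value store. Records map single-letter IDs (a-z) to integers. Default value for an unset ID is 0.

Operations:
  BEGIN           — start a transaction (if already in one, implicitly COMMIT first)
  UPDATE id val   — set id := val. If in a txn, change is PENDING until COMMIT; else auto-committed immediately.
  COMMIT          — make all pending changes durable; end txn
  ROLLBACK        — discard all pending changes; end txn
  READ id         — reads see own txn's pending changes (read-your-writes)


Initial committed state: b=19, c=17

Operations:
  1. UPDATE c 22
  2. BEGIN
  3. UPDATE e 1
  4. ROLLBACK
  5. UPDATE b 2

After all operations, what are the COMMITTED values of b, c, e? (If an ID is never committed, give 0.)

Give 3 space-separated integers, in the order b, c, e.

Answer: 2 22 0

Derivation:
Initial committed: {b=19, c=17}
Op 1: UPDATE c=22 (auto-commit; committed c=22)
Op 2: BEGIN: in_txn=True, pending={}
Op 3: UPDATE e=1 (pending; pending now {e=1})
Op 4: ROLLBACK: discarded pending ['e']; in_txn=False
Op 5: UPDATE b=2 (auto-commit; committed b=2)
Final committed: {b=2, c=22}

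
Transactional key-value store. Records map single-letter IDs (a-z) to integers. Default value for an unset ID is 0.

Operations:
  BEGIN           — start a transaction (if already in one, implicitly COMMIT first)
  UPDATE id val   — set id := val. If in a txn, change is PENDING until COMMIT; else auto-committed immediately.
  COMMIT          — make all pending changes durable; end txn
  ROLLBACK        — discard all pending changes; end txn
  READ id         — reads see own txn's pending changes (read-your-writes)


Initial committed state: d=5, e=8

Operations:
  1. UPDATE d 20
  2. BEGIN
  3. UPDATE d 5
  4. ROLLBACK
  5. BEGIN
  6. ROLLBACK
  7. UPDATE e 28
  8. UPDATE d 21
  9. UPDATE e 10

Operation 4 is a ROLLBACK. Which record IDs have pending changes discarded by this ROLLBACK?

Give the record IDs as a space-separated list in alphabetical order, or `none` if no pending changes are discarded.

Initial committed: {d=5, e=8}
Op 1: UPDATE d=20 (auto-commit; committed d=20)
Op 2: BEGIN: in_txn=True, pending={}
Op 3: UPDATE d=5 (pending; pending now {d=5})
Op 4: ROLLBACK: discarded pending ['d']; in_txn=False
Op 5: BEGIN: in_txn=True, pending={}
Op 6: ROLLBACK: discarded pending []; in_txn=False
Op 7: UPDATE e=28 (auto-commit; committed e=28)
Op 8: UPDATE d=21 (auto-commit; committed d=21)
Op 9: UPDATE e=10 (auto-commit; committed e=10)
ROLLBACK at op 4 discards: ['d']

Answer: d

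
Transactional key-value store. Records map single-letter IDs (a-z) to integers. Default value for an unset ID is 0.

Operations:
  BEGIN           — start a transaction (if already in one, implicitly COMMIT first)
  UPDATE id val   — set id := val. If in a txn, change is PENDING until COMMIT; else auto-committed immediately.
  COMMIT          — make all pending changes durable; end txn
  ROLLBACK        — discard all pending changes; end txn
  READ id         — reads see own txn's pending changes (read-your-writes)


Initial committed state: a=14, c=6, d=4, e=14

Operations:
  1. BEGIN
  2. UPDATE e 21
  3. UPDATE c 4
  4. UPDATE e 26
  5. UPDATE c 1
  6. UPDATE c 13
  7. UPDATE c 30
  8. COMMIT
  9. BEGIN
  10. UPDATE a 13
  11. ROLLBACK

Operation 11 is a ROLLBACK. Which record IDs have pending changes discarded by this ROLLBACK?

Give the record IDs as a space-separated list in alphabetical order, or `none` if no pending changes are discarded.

Initial committed: {a=14, c=6, d=4, e=14}
Op 1: BEGIN: in_txn=True, pending={}
Op 2: UPDATE e=21 (pending; pending now {e=21})
Op 3: UPDATE c=4 (pending; pending now {c=4, e=21})
Op 4: UPDATE e=26 (pending; pending now {c=4, e=26})
Op 5: UPDATE c=1 (pending; pending now {c=1, e=26})
Op 6: UPDATE c=13 (pending; pending now {c=13, e=26})
Op 7: UPDATE c=30 (pending; pending now {c=30, e=26})
Op 8: COMMIT: merged ['c', 'e'] into committed; committed now {a=14, c=30, d=4, e=26}
Op 9: BEGIN: in_txn=True, pending={}
Op 10: UPDATE a=13 (pending; pending now {a=13})
Op 11: ROLLBACK: discarded pending ['a']; in_txn=False
ROLLBACK at op 11 discards: ['a']

Answer: a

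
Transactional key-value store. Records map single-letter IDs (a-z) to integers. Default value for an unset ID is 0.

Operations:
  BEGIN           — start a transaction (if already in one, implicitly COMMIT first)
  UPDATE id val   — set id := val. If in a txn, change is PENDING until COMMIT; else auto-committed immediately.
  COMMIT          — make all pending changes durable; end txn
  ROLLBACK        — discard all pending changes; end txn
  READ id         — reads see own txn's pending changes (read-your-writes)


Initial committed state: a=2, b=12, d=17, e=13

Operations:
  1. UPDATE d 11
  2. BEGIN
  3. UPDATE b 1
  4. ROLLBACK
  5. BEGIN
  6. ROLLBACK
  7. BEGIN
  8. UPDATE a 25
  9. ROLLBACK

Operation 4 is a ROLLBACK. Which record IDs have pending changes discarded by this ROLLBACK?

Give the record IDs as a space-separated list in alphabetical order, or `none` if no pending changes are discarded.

Initial committed: {a=2, b=12, d=17, e=13}
Op 1: UPDATE d=11 (auto-commit; committed d=11)
Op 2: BEGIN: in_txn=True, pending={}
Op 3: UPDATE b=1 (pending; pending now {b=1})
Op 4: ROLLBACK: discarded pending ['b']; in_txn=False
Op 5: BEGIN: in_txn=True, pending={}
Op 6: ROLLBACK: discarded pending []; in_txn=False
Op 7: BEGIN: in_txn=True, pending={}
Op 8: UPDATE a=25 (pending; pending now {a=25})
Op 9: ROLLBACK: discarded pending ['a']; in_txn=False
ROLLBACK at op 4 discards: ['b']

Answer: b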